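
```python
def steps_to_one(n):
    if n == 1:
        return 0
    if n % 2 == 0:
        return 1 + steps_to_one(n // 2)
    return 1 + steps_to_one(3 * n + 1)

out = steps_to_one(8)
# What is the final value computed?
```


steps_to_one(8)
8 is even -> steps_to_one(4)
4 is even -> steps_to_one(2)
2 is even -> steps_to_one(1)
Reached 1 after 3 steps
= 3


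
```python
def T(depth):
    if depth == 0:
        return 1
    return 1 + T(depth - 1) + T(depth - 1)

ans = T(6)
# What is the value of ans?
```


T(6)
= 1 + T(5) + T(5)
= 1 + 2 * T(5)
T(k) = 2^(k+1) - 1
T(0) = 1
T(1) = 3
T(2) = 7
T(3) = 15
T(4) = 31
T(6) = 2^7 - 1 = 127


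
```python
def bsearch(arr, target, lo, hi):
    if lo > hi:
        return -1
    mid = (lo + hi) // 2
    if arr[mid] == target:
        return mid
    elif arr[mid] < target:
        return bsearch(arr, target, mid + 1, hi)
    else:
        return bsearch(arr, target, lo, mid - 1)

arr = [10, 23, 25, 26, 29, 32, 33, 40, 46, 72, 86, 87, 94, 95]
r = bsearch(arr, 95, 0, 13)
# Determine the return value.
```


bsearch(arr, 95, 0, 13)
lo=0, hi=13, mid=6, arr[mid]=33
33 < 95, search right half
lo=7, hi=13, mid=10, arr[mid]=86
86 < 95, search right half
lo=11, hi=13, mid=12, arr[mid]=94
94 < 95, search right half
lo=13, hi=13, mid=13, arr[mid]=95
arr[13] == 95, found at index 13
= 13


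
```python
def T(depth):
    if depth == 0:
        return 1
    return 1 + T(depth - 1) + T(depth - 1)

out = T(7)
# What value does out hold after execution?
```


T(7)
= 1 + T(6) + T(6)
= 1 + 2 * T(6)
T(k) = 2^(k+1) - 1
T(0) = 1
T(1) = 3
T(2) = 7
T(3) = 15
T(4) = 31
T(7) = 2^8 - 1 = 255


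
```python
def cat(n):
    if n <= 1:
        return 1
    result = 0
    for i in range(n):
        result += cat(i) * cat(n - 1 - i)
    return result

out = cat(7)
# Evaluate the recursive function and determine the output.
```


cat(7)
= sum of cat(i) * cat(7-1-i) for i in 0..6
First compute sub-values bottom-up:
  cat(0) = 1, cat(1) = 1
  cat(2) = 1*1 + 1*1 = 2
  cat(3) = 1*2 + 1*1 + 2*1 = 5
  cat(4) = 1*5 + 1*2 + 2*1 + 5*1 = 14
  cat(5) = 1*14 + 1*5 + 2*2 + 5*1 + 14*1 = 42
  cat(6) = 1*42 + 1*14 + 2*5 + 5*2 + 14*1 + 42*1 = 132
Now cat(7):
  cat(0)*cat(6) = 1*132 = 132
  cat(1)*cat(5) = 1*42 = 42
  cat(2)*cat(4) = 2*14 = 28
  cat(3)*cat(3) = 5*5 = 25
  cat(4)*cat(2) = 14*2 = 28
  cat(5)*cat(1) = 42*1 = 42
  cat(6)*cat(0) = 132*1 = 132
= 132 + 42 + 28 + 25 + 28 + 42 + 132
= 429


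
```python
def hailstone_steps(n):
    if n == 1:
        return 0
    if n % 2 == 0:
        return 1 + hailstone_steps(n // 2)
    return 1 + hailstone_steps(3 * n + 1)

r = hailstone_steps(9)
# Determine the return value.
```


hailstone_steps(9)
9 is odd -> 3*9+1 = 28 -> hailstone_steps(28)
28 is even -> hailstone_steps(14)
14 is even -> hailstone_steps(7)
7 is odd -> 3*7+1 = 22 -> hailstone_steps(22)
22 is even -> hailstone_steps(11)
11 is odd -> 3*11+1 = 34 -> hailstone_steps(34)
34 is even -> hailstone_steps(17)
17 is odd -> 3*17+1 = 52 -> hailstone_steps(52)
52 is even -> hailstone_steps(26)
26 is even -> hailstone_steps(13)
13 is odd -> 3*13+1 = 40 -> hailstone_steps(40)
40 is even -> hailstone_steps(20)
20 is even -> hailstone_steps(10)
10 is even -> hailstone_steps(5)
5 is odd -> 3*5+1 = 16 -> hailstone_steps(16)
16 is even -> hailstone_steps(8)
8 is even -> hailstone_steps(4)
4 is even -> hailstone_steps(2)
2 is even -> hailstone_steps(1)
Reached 1 after 19 steps
= 19


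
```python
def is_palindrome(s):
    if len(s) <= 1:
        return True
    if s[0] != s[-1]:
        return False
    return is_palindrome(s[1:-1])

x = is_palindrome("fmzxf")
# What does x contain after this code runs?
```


is_palindrome("fmzxf")
"fmzxf": s[0]='f' == s[-1]='f' -> is_palindrome("mzx")
"mzx": s[0]='m' != s[-1]='x' -> False
= False


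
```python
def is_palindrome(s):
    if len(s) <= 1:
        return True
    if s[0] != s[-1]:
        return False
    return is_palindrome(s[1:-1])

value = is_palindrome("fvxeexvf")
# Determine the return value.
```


is_palindrome("fvxeexvf")
"fvxeexvf": s[0]='f' == s[-1]='f' -> is_palindrome("vxeexv")
"vxeexv": s[0]='v' == s[-1]='v' -> is_palindrome("xeex")
"xeex": s[0]='x' == s[-1]='x' -> is_palindrome("ee")
"ee": s[0]='e' == s[-1]='e' -> is_palindrome("")
"": len <= 1 -> True
= True


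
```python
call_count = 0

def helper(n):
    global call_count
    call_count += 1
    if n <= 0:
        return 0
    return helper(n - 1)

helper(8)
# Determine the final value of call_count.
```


helper(8) calls helper(7) calls ... calls helper(0)
Total calls: 8 + 1 (for base case) = 9


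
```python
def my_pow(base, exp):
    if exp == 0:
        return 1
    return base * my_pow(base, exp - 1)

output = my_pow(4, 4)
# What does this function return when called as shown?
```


my_pow(4, 4)
= 4 * my_pow(4, 3)
= 4 * 4 * my_pow(4, 2)
= 4 * 4 * 4 * my_pow(4, 1)
= 4 * 4 * 4 * 4 * my_pow(4, 0)
= 4 * 4 * 4 * 4 * 1
= 256


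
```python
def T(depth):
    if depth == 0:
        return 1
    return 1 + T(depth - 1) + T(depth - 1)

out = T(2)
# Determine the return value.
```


T(2)
= 1 + T(1) + T(1)
= 1 + 2 * T(1)
T(k) = 2^(k+1) - 1
T(0) = 1
T(1) = 3
T(2) = 7
T(2) = 2^3 - 1 = 7


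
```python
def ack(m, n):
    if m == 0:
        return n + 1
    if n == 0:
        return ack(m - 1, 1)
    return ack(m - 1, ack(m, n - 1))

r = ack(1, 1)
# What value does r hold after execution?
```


ack(1, 1)
= ack(0, ack(1, 0))
First compute ack(1, 0) = 2
= ack(0, 2)
= 3


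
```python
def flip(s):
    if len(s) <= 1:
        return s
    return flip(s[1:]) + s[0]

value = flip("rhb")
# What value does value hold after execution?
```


flip("rhb")
= flip("hb") + "r"
= flip("b") + "h" + "r"
= "b" + "h" + "r"
= "bhr"


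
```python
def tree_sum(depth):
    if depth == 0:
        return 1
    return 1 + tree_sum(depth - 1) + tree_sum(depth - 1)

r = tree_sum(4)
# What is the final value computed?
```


tree_sum(4)
= 1 + tree_sum(3) + tree_sum(3)
= 1 + 2 * tree_sum(3)
tree_sum(k) = 2^(k+1) - 1
tree_sum(0) = 1
tree_sum(1) = 3
tree_sum(2) = 7
tree_sum(3) = 15
tree_sum(4) = 31
tree_sum(4) = 2^5 - 1 = 31


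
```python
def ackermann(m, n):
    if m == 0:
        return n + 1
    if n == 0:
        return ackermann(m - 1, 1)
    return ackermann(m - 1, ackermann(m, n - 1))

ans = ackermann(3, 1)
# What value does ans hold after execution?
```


ackermann(3, 1)
= ackermann(2, ackermann(3, 0))
First compute ackermann(3, 0) = 5
= ackermann(2, 5)
= 13


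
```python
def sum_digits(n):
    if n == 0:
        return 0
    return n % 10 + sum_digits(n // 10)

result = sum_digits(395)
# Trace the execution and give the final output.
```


sum_digits(395)
= 5 + sum_digits(39)
= 5 + 9 + sum_digits(3)
= 5 + 9 + 3 + sum_digits(0)
= 5 + 9 + 3 + 0
= 17


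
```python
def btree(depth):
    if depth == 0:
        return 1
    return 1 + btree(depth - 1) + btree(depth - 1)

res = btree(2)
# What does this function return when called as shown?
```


btree(2)
= 1 + btree(1) + btree(1)
= 1 + 2 * btree(1)
btree(k) = 2^(k+1) - 1
btree(0) = 1
btree(1) = 3
btree(2) = 7
btree(2) = 2^3 - 1 = 7


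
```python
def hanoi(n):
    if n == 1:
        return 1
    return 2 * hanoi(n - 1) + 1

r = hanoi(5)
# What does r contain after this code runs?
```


hanoi(5)
= 2 * hanoi(4) + 1
= 2 * (2 * hanoi(3) + 1) + 1
= 2 * (2 * (2 * hanoi(2) + 1) + 1) + 1
= 2 * (2 * (2 * (2 * hanoi(1) + 1) + 1) + 1) + 1
Now compute bottom-up:
hanoi(1) = 1
hanoi(2) = 2 * 1 + 1 = 3
hanoi(3) = 2 * 3 + 1 = 7
hanoi(4) = 2 * 7 + 1 = 15
hanoi(5) = 2 * 15 + 1 = 31
= 31


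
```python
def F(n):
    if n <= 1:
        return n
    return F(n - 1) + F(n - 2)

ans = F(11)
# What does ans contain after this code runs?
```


F(11)
= F(10) + F(9)
= (F(9) + F(8)) + F(9)
Computing bottom-up: F(0)=0, F(1)=1, F(2)=1, F(3)=2, F(4)=3, F(5)=5, F(6)=8, F(7)=13, F(8)=21, F(9)=34, F(10)=55, F(11)=89
= 89


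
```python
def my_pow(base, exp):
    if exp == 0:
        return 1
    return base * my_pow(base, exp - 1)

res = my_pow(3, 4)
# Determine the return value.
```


my_pow(3, 4)
= 3 * my_pow(3, 3)
= 3 * 3 * my_pow(3, 2)
= 3 * 3 * 3 * my_pow(3, 1)
= 3 * 3 * 3 * 3 * my_pow(3, 0)
= 3 * 3 * 3 * 3 * 1
= 81


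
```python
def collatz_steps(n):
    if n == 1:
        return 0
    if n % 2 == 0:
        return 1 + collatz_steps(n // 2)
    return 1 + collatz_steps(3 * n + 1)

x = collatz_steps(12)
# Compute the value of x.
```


collatz_steps(12)
12 is even -> collatz_steps(6)
6 is even -> collatz_steps(3)
3 is odd -> 3*3+1 = 10 -> collatz_steps(10)
10 is even -> collatz_steps(5)
5 is odd -> 3*5+1 = 16 -> collatz_steps(16)
16 is even -> collatz_steps(8)
8 is even -> collatz_steps(4)
4 is even -> collatz_steps(2)
2 is even -> collatz_steps(1)
Reached 1 after 9 steps
= 9


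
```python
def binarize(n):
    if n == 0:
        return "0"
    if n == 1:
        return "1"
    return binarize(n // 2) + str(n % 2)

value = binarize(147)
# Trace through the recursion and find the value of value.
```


binarize(147)
= binarize(73) + "1"
= binarize(36) + "1" + "1"
= binarize(18) + "0" + "1" + "1"
= binarize(9) + "0" + "0" + "1" + "1"
= binarize(4) + "1" + "0" + "0" + "1" + "1"
= binarize(2) + "0" + "1" + "0" + "0" + "1" + "1"
= binarize(1) + "0" + "0" + "1" + "0" + "0" + "1" + "1"
= "1" + "0" + "0" + "1" + "0" + "0" + "1" + "1"
= "10010011"


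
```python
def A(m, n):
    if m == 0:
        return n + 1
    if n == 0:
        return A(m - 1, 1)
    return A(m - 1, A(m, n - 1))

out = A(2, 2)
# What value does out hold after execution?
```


A(2, 2)
= A(1, A(2, 1))
First compute A(2, 1) = 5
= A(1, 5)
= 7


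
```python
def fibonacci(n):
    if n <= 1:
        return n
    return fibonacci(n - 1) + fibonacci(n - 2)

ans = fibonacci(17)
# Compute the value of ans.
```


fibonacci(17)
= fibonacci(16) + fibonacci(15)
= (fibonacci(15) + fibonacci(14)) + fibonacci(15)
Computing bottom-up: fibonacci(0)=0, fibonacci(1)=1, fibonacci(2)=1, fibonacci(3)=2, fibonacci(4)=3, fibonacci(5)=5, fibonacci(6)=8, fibonacci(7)=13, fibonacci(8)=21, fibonacci(9)=34, fibonacci(10)=55, fibonacci(11)=89, fibonacci(12)=144, fibonacci(13)=233, fibonacci(14)=377, fibonacci(15)=610, fibonacci(16)=987, fibonacci(17)=1597
= 1597


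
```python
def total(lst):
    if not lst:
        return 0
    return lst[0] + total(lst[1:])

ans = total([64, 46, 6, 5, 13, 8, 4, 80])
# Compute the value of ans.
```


total([64, 46, 6, 5, 13, 8, 4, 80])
= 64 + total([46, 6, 5, 13, 8, 4, 80])
= 64 + 46 + total([6, 5, 13, 8, 4, 80])
= 64 + 46 + 6 + total([5, 13, 8, 4, 80])
= 64 + 46 + 6 + 5 + total([13, 8, 4, 80])
= 64 + 46 + 6 + 5 + 13 + total([8, 4, 80])
= 64 + 46 + 6 + 5 + 13 + 8 + total([4, 80])
= 64 + 46 + 6 + 5 + 13 + 8 + 4 + total([80])
= 64 + 46 + 6 + 5 + 13 + 8 + 4 + 80 + total([])
= 64 + 46 + 6 + 5 + 13 + 8 + 4 + 80 + 0
= 226


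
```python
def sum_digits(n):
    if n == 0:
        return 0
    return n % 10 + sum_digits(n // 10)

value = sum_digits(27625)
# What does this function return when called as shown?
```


sum_digits(27625)
= 5 + sum_digits(2762)
= 5 + 2 + sum_digits(276)
= 5 + 2 + 6 + sum_digits(27)
= 5 + 2 + 6 + 7 + sum_digits(2)
= 5 + 2 + 6 + 7 + 2 + sum_digits(0)
= 5 + 2 + 6 + 7 + 2 + 0
= 22


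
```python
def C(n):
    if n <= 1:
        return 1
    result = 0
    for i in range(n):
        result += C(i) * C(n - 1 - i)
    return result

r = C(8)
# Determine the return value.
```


C(8)
= sum of C(i) * C(8-1-i) for i in 0..7
First compute sub-values bottom-up:
  C(0) = 1, C(1) = 1
  C(2) = 1*1 + 1*1 = 2
  C(3) = 1*2 + 1*1 + 2*1 = 5
  C(4) = 1*5 + 1*2 + 2*1 + 5*1 = 14
  C(5) = 1*14 + 1*5 + 2*2 + 5*1 + 14*1 = 42
  C(6) = 1*42 + 1*14 + 2*5 + 5*2 + 14*1 + 42*1 = 132
  C(7) = 1*132 + 1*42 + 2*14 + 5*5 + 14*2 + 42*1 + 132*1 = 429
Now C(8):
  C(0)*C(7) = 1*429 = 429
  C(1)*C(6) = 1*132 = 132
  C(2)*C(5) = 2*42 = 84
  C(3)*C(4) = 5*14 = 70
  C(4)*C(3) = 14*5 = 70
  C(5)*C(2) = 42*2 = 84
  C(6)*C(1) = 132*1 = 132
  C(7)*C(0) = 429*1 = 429
= 429 + 132 + 84 + 70 + 70 + 84 + 132 + 429
= 1430


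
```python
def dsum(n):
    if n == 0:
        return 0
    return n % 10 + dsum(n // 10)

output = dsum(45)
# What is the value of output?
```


dsum(45)
= 5 + dsum(4)
= 5 + 4 + dsum(0)
= 5 + 4 + 0
= 9


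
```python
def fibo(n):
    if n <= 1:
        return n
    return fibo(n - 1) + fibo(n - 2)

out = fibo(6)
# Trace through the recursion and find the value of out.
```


fibo(6)
= fibo(5) + fibo(4)
= (fibo(4) + fibo(3)) + fibo(4)
Computing bottom-up: fibo(0)=0, fibo(1)=1, fibo(2)=1, fibo(3)=2, fibo(4)=3, fibo(5)=5, fibo(6)=8
= 8


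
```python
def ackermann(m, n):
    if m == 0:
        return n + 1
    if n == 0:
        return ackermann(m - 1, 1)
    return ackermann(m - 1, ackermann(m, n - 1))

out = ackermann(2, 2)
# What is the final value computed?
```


ackermann(2, 2)
= ackermann(1, ackermann(2, 1))
First compute ackermann(2, 1) = 5
= ackermann(1, 5)
= 7


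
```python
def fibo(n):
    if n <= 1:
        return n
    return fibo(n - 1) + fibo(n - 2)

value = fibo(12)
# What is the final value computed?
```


fibo(12)
= fibo(11) + fibo(10)
= (fibo(10) + fibo(9)) + fibo(10)
Computing bottom-up: fibo(0)=0, fibo(1)=1, fibo(2)=1, fibo(3)=2, fibo(4)=3, fibo(5)=5, fibo(6)=8, fibo(7)=13, fibo(8)=21, fibo(9)=34, fibo(10)=55, fibo(11)=89, fibo(12)=144
= 144


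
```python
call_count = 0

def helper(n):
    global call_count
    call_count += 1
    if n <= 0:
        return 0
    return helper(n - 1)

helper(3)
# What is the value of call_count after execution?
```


helper(3) calls helper(2) calls ... calls helper(0)
Total calls: 3 + 1 (for base case) = 4


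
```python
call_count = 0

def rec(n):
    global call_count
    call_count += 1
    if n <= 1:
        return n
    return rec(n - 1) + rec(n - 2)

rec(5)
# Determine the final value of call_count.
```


rec(5) calls rec(4) and rec(3); each non-base call branches into two more.
Let C(k) = total number of calls made by rec(k), including the call to rec(k) itself.
Base cases: C(0) = 1, C(1) = 1
Recurrence: C(k) = 1 + C(k-1) + C(k-2)
  C(2) = 1 + C(1) + C(0) = 1 + 1 + 1 = 3
  C(3) = 1 + C(2) + C(1) = 1 + 3 + 1 = 5
  C(4) = 1 + C(3) + C(2) = 1 + 5 + 3 = 9
  C(5) = 1 + C(4) + C(3) = 1 + 9 + 5 = 15
Total calls = C(5) = 15


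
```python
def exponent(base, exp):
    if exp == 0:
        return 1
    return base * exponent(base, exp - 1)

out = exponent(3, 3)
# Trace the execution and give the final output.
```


exponent(3, 3)
= 3 * exponent(3, 2)
= 3 * 3 * exponent(3, 1)
= 3 * 3 * 3 * exponent(3, 0)
= 3 * 3 * 3 * 1
= 27


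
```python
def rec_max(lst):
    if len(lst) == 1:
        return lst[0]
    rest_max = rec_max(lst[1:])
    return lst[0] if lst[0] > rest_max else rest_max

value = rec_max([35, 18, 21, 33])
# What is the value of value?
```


rec_max([35, 18, 21, 33])
= compare 35 with rec_max([18, 21, 33])
= compare 18 with rec_max([21, 33])
= compare 21 with rec_max([33])
Base: rec_max([33]) = 33
compare 21 with 33: max = 33
compare 18 with 33: max = 33
compare 35 with 33: max = 35
= 35


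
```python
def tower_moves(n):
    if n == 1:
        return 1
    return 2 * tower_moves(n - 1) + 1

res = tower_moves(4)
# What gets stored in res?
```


tower_moves(4)
= 2 * tower_moves(3) + 1
= 2 * (2 * tower_moves(2) + 1) + 1
= 2 * (2 * (2 * tower_moves(1) + 1) + 1) + 1
Now compute bottom-up:
tower_moves(1) = 1
tower_moves(2) = 2 * 1 + 1 = 3
tower_moves(3) = 2 * 3 + 1 = 7
tower_moves(4) = 2 * 7 + 1 = 15
= 15


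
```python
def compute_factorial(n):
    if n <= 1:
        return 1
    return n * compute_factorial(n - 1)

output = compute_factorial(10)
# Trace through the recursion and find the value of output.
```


compute_factorial(10)
= 10 * compute_factorial(9)
= 10 * 9 * compute_factorial(8)
= 10 * 9 * 8 * compute_factorial(7)
= 10 * 9 * 8 * 7 * compute_factorial(6)
= 10 * 9 * 8 * 7 * 6 * compute_factorial(5)
= 10 * 9 * 8 * 7 * 6 * 5 * compute_factorial(4)
= 10 * 9 * 8 * 7 * 6 * 5 * 4 * compute_factorial(3)
= 10 * 9 * 8 * 7 * 6 * 5 * 4 * 3 * compute_factorial(2)
= 10 * 9 * 8 * 7 * 6 * 5 * 4 * 3 * 2 * compute_factorial(1)
= 10 * 9 * 8 * 7 * 6 * 5 * 4 * 3 * 2 * 1
= 3628800


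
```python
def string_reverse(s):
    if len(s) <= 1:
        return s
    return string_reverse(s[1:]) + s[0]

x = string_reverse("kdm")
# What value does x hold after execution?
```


string_reverse("kdm")
= string_reverse("dm") + "k"
= string_reverse("m") + "d" + "k"
= "m" + "d" + "k"
= "mdk"


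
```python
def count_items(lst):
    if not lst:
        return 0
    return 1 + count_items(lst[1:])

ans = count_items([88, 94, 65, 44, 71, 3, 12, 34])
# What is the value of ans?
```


count_items([88, 94, 65, 44, 71, 3, 12, 34])
= 1 + count_items([94, 65, 44, 71, 3, 12, 34])
= 1 + 1 + count_items([65, 44, 71, 3, 12, 34])
= 1 + 1 + 1 + count_items([44, 71, 3, 12, 34])
= 1 + 1 + 1 + 1 + count_items([71, 3, 12, 34])
= 1 + 1 + 1 + 1 + 1 + count_items([3, 12, 34])
= 1 + 1 + 1 + 1 + 1 + 1 + count_items([12, 34])
= 1 + 1 + 1 + 1 + 1 + 1 + 1 + count_items([34])
= 1 + 1 + 1 + 1 + 1 + 1 + 1 + 1 + count_items([])
= 1 + 1 + 1 + 1 + 1 + 1 + 1 + 1 + 0
= 8


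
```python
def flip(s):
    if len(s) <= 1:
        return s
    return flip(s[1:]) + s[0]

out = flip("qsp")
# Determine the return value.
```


flip("qsp")
= flip("sp") + "q"
= flip("p") + "s" + "q"
= "p" + "s" + "q"
= "psq"


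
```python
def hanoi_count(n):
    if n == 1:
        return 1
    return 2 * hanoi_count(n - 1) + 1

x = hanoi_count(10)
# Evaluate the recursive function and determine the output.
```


hanoi_count(10)
= 2 * hanoi_count(9) + 1
= 2 * (2 * hanoi_count(8) + 1) + 1
= 2 * (2 * (2 * hanoi_count(7) + 1) + 1) + 1
= 2 * (2 * (2 * (2 * hanoi_count(6) + 1) + 1) + 1) + 1
= 2 * (2 * (2 * (2 * (2 * hanoi_count(5) + 1) + 1) + 1) + 1) + 1
= 2 * (2 * (2 * (2 * (2 * (2 * hanoi_count(4) + 1) + 1) + 1) + 1) + 1) + 1
= 2 * (2 * (2 * (2 * (2 * (2 * (2 * hanoi_count(3) + 1) + 1) + 1) + 1) + 1) + 1) + 1
= 2 * (2 * (2 * (2 * (2 * (2 * (2 * (2 * hanoi_count(2) + 1) + 1) + 1) + 1) + 1) + 1) + 1) + 1
= 2 * (2 * (2 * (2 * (2 * (2 * (2 * (2 * (2 * hanoi_count(1) + 1) + 1) + 1) + 1) + 1) + 1) + 1) + 1) + 1
Now compute bottom-up:
hanoi_count(1) = 1
hanoi_count(2) = 2 * 1 + 1 = 3
hanoi_count(3) = 2 * 3 + 1 = 7
hanoi_count(4) = 2 * 7 + 1 = 15
hanoi_count(5) = 2 * 15 + 1 = 31
hanoi_count(6) = 2 * 31 + 1 = 63
hanoi_count(7) = 2 * 63 + 1 = 127
hanoi_count(8) = 2 * 127 + 1 = 255
hanoi_count(9) = 2 * 255 + 1 = 511
hanoi_count(10) = 2 * 511 + 1 = 1023
= 1023


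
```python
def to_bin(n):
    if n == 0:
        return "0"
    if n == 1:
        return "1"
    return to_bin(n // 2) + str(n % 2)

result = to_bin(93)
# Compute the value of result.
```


to_bin(93)
= to_bin(46) + "1"
= to_bin(23) + "0" + "1"
= to_bin(11) + "1" + "0" + "1"
= to_bin(5) + "1" + "1" + "0" + "1"
= to_bin(2) + "1" + "1" + "1" + "0" + "1"
= to_bin(1) + "0" + "1" + "1" + "1" + "0" + "1"
= "1" + "0" + "1" + "1" + "1" + "0" + "1"
= "1011101"


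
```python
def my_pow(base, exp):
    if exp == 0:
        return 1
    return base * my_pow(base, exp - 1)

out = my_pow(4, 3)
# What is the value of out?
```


my_pow(4, 3)
= 4 * my_pow(4, 2)
= 4 * 4 * my_pow(4, 1)
= 4 * 4 * 4 * my_pow(4, 0)
= 4 * 4 * 4 * 1
= 64


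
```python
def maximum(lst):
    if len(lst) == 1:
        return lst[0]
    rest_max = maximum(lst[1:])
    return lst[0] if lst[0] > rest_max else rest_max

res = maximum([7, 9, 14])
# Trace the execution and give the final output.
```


maximum([7, 9, 14])
= compare 7 with maximum([9, 14])
= compare 9 with maximum([14])
Base: maximum([14]) = 14
compare 9 with 14: max = 14
compare 7 with 14: max = 14
= 14


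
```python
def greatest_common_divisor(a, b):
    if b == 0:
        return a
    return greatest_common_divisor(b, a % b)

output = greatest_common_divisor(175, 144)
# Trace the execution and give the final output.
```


greatest_common_divisor(175, 144)
= greatest_common_divisor(144, 175 % 144) = greatest_common_divisor(144, 31)
= greatest_common_divisor(31, 144 % 31) = greatest_common_divisor(31, 20)
= greatest_common_divisor(20, 31 % 20) = greatest_common_divisor(20, 11)
= greatest_common_divisor(11, 20 % 11) = greatest_common_divisor(11, 9)
= greatest_common_divisor(9, 11 % 9) = greatest_common_divisor(9, 2)
= greatest_common_divisor(2, 9 % 2) = greatest_common_divisor(2, 1)
= greatest_common_divisor(1, 2 % 1) = greatest_common_divisor(1, 0)
b == 0, return a = 1


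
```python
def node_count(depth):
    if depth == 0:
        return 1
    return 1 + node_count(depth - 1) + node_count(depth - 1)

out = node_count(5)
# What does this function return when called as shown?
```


node_count(5)
= 1 + node_count(4) + node_count(4)
= 1 + 2 * node_count(4)
node_count(k) = 2^(k+1) - 1
node_count(0) = 1
node_count(1) = 3
node_count(2) = 7
node_count(3) = 15
node_count(4) = 31
node_count(5) = 2^6 - 1 = 63


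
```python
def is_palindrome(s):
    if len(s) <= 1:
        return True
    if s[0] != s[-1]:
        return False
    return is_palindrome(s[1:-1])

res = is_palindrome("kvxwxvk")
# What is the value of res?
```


is_palindrome("kvxwxvk")
"kvxwxvk": s[0]='k' == s[-1]='k' -> is_palindrome("vxwxv")
"vxwxv": s[0]='v' == s[-1]='v' -> is_palindrome("xwx")
"xwx": s[0]='x' == s[-1]='x' -> is_palindrome("w")
"w": len <= 1 -> True
= True


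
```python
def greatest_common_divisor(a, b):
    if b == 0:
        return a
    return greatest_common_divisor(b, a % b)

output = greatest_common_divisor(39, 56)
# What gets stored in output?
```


greatest_common_divisor(39, 56)
= greatest_common_divisor(56, 39 % 56) = greatest_common_divisor(56, 39)
= greatest_common_divisor(39, 56 % 39) = greatest_common_divisor(39, 17)
= greatest_common_divisor(17, 39 % 17) = greatest_common_divisor(17, 5)
= greatest_common_divisor(5, 17 % 5) = greatest_common_divisor(5, 2)
= greatest_common_divisor(2, 5 % 2) = greatest_common_divisor(2, 1)
= greatest_common_divisor(1, 2 % 1) = greatest_common_divisor(1, 0)
b == 0, return a = 1


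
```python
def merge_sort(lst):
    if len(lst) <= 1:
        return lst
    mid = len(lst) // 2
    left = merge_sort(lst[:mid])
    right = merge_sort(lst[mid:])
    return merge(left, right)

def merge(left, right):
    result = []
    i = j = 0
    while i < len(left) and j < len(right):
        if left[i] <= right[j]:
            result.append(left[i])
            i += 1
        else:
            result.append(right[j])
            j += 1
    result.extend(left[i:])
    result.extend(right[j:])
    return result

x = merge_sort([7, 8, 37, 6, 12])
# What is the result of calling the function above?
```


merge_sort([7, 8, 37, 6, 12])
Split into [7, 8] and [37, 6, 12]
Left sorted: [7, 8]
Right sorted: [6, 12, 37]
Merge [7, 8] and [6, 12, 37]
= [6, 7, 8, 12, 37]


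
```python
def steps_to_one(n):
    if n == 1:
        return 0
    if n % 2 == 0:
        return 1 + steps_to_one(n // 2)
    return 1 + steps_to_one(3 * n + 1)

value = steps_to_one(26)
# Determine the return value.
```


steps_to_one(26)
26 is even -> steps_to_one(13)
13 is odd -> 3*13+1 = 40 -> steps_to_one(40)
40 is even -> steps_to_one(20)
20 is even -> steps_to_one(10)
10 is even -> steps_to_one(5)
5 is odd -> 3*5+1 = 16 -> steps_to_one(16)
16 is even -> steps_to_one(8)
8 is even -> steps_to_one(4)
4 is even -> steps_to_one(2)
2 is even -> steps_to_one(1)
Reached 1 after 10 steps
= 10


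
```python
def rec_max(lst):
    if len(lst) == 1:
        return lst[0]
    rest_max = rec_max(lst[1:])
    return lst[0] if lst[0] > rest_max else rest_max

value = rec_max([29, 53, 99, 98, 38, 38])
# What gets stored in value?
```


rec_max([29, 53, 99, 98, 38, 38])
= compare 29 with rec_max([53, 99, 98, 38, 38])
= compare 53 with rec_max([99, 98, 38, 38])
= compare 99 with rec_max([98, 38, 38])
= compare 98 with rec_max([38, 38])
= compare 38 with rec_max([38])
Base: rec_max([38]) = 38
compare 38 with 38: max = 38
compare 98 with 38: max = 98
compare 99 with 98: max = 99
compare 53 with 99: max = 99
compare 29 with 99: max = 99
= 99


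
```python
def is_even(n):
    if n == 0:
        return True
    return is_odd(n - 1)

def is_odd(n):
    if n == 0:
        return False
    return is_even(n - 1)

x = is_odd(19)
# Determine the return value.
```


is_odd(19)
= is_even(18)
= is_odd(17)
= is_even(16)
= is_odd(15)
= is_even(14)
= is_odd(13)
= is_even(12)
= is_odd(11)
= is_even(10)
= is_odd(9)
= is_even(8)
= is_odd(7)
= is_even(6)
= is_odd(5)
= is_even(4)
= is_odd(3)
= is_even(2)
= is_odd(1)
= is_even(0)
n == 0: return True
= True


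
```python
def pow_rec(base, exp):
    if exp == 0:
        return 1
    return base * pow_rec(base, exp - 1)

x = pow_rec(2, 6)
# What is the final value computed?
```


pow_rec(2, 6)
= 2 * pow_rec(2, 5)
= 2 * 2 * pow_rec(2, 4)
= 2 * 2 * 2 * pow_rec(2, 3)
= 2 * 2 * 2 * 2 * pow_rec(2, 2)
= 2 * 2 * 2 * 2 * 2 * pow_rec(2, 1)
= 2 * 2 * 2 * 2 * 2 * 2 * pow_rec(2, 0)
= 2 * 2 * 2 * 2 * 2 * 2 * 1
= 64


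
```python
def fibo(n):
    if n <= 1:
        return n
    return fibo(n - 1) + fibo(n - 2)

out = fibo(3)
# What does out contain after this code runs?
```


fibo(3)
= fibo(2) + fibo(1)
Computing bottom-up: fibo(0)=0, fibo(1)=1, fibo(2)=1, fibo(3)=2
= 2


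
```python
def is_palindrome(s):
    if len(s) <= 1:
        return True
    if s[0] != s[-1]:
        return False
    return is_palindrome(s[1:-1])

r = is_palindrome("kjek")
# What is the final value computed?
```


is_palindrome("kjek")
"kjek": s[0]='k' == s[-1]='k' -> is_palindrome("je")
"je": s[0]='j' != s[-1]='e' -> False
= False


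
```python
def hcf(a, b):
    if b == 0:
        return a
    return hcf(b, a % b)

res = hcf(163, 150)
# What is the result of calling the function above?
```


hcf(163, 150)
= hcf(150, 163 % 150) = hcf(150, 13)
= hcf(13, 150 % 13) = hcf(13, 7)
= hcf(7, 13 % 7) = hcf(7, 6)
= hcf(6, 7 % 6) = hcf(6, 1)
= hcf(1, 6 % 1) = hcf(1, 0)
b == 0, return a = 1


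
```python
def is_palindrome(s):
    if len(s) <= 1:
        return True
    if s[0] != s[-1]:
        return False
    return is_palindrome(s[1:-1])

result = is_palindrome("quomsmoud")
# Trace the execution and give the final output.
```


is_palindrome("quomsmoud")
"quomsmoud": s[0]='q' != s[-1]='d' -> False
= False


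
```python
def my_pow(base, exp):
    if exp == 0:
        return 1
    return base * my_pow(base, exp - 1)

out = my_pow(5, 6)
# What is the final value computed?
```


my_pow(5, 6)
= 5 * my_pow(5, 5)
= 5 * 5 * my_pow(5, 4)
= 5 * 5 * 5 * my_pow(5, 3)
= 5 * 5 * 5 * 5 * my_pow(5, 2)
= 5 * 5 * 5 * 5 * 5 * my_pow(5, 1)
= 5 * 5 * 5 * 5 * 5 * 5 * my_pow(5, 0)
= 5 * 5 * 5 * 5 * 5 * 5 * 1
= 15625


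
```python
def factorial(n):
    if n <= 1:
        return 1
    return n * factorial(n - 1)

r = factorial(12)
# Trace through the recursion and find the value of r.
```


factorial(12)
= 12 * factorial(11)
= 12 * 11 * factorial(10)
= 12 * 11 * 10 * factorial(9)
= 12 * 11 * 10 * 9 * factorial(8)
= 12 * 11 * 10 * 9 * 8 * factorial(7)
= 12 * 11 * 10 * 9 * 8 * 7 * factorial(6)
= 12 * 11 * 10 * 9 * 8 * 7 * 6 * factorial(5)
= 12 * 11 * 10 * 9 * 8 * 7 * 6 * 5 * factorial(4)
= 12 * 11 * 10 * 9 * 8 * 7 * 6 * 5 * 4 * factorial(3)
= 12 * 11 * 10 * 9 * 8 * 7 * 6 * 5 * 4 * 3 * factorial(2)
= 12 * 11 * 10 * 9 * 8 * 7 * 6 * 5 * 4 * 3 * 2 * factorial(1)
= 12 * 11 * 10 * 9 * 8 * 7 * 6 * 5 * 4 * 3 * 2 * 1
= 479001600


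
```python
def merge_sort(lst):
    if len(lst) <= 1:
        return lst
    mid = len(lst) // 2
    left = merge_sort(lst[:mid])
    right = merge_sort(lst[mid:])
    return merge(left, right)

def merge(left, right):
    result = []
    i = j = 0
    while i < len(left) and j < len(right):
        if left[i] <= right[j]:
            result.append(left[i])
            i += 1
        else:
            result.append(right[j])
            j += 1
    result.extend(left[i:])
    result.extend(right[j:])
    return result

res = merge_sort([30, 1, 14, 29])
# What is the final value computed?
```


merge_sort([30, 1, 14, 29])
Split into [30, 1] and [14, 29]
Left sorted: [1, 30]
Right sorted: [14, 29]
Merge [1, 30] and [14, 29]
= [1, 14, 29, 30]


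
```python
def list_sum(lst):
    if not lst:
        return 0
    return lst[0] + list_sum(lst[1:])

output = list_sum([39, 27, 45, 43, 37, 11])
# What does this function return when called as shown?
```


list_sum([39, 27, 45, 43, 37, 11])
= 39 + list_sum([27, 45, 43, 37, 11])
= 39 + 27 + list_sum([45, 43, 37, 11])
= 39 + 27 + 45 + list_sum([43, 37, 11])
= 39 + 27 + 45 + 43 + list_sum([37, 11])
= 39 + 27 + 45 + 43 + 37 + list_sum([11])
= 39 + 27 + 45 + 43 + 37 + 11 + list_sum([])
= 39 + 27 + 45 + 43 + 37 + 11 + 0
= 202


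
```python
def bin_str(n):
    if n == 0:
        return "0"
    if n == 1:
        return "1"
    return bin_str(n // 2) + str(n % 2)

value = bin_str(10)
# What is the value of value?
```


bin_str(10)
= bin_str(5) + "0"
= bin_str(2) + "1" + "0"
= bin_str(1) + "0" + "1" + "0"
= "1" + "0" + "1" + "0"
= "1010"


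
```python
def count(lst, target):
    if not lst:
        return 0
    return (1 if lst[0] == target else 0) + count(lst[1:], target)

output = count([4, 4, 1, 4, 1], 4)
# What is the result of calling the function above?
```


count([4, 4, 1, 4, 1], 4)
lst[0]=4 == 4: 1 + count([4, 1, 4, 1], 4)
lst[0]=4 == 4: 1 + count([1, 4, 1], 4)
lst[0]=1 != 4: 0 + count([4, 1], 4)
lst[0]=4 == 4: 1 + count([1], 4)
lst[0]=1 != 4: 0 + count([], 4)
= 3


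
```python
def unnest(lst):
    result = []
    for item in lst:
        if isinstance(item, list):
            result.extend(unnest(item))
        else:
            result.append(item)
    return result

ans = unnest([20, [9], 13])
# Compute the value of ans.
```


unnest([20, [9], 13])
Processing each element:
  20 is not a list -> append 20
  [9] is a list -> unnest recursively -> [9]
  13 is not a list -> append 13
= [20, 9, 13]


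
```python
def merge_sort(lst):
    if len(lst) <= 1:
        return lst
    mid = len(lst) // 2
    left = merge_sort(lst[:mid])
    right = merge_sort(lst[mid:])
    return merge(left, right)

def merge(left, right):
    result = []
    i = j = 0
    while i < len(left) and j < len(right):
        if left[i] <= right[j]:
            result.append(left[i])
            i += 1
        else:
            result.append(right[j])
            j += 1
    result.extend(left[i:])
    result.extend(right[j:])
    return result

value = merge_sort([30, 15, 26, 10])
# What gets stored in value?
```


merge_sort([30, 15, 26, 10])
Split into [30, 15] and [26, 10]
Left sorted: [15, 30]
Right sorted: [10, 26]
Merge [15, 30] and [10, 26]
= [10, 15, 26, 30]


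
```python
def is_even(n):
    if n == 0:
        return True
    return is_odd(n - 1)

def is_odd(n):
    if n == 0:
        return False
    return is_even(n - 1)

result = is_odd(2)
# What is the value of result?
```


is_odd(2)
= is_even(1)
= is_odd(0)
n == 0: return False
= False


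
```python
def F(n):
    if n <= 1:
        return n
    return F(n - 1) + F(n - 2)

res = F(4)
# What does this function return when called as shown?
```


F(4)
= F(3) + F(2)
= (F(2) + F(1)) + F(2)
Computing bottom-up: F(0)=0, F(1)=1, F(2)=1, F(3)=2, F(4)=3
= 3


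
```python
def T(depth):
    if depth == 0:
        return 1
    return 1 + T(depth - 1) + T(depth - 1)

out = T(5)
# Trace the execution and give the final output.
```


T(5)
= 1 + T(4) + T(4)
= 1 + 2 * T(4)
T(k) = 2^(k+1) - 1
T(0) = 1
T(1) = 3
T(2) = 7
T(3) = 15
T(4) = 31
T(5) = 2^6 - 1 = 63


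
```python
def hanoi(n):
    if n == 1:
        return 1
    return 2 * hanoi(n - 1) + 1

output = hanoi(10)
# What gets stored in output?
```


hanoi(10)
= 2 * hanoi(9) + 1
= 2 * (2 * hanoi(8) + 1) + 1
= 2 * (2 * (2 * hanoi(7) + 1) + 1) + 1
= 2 * (2 * (2 * (2 * hanoi(6) + 1) + 1) + 1) + 1
= 2 * (2 * (2 * (2 * (2 * hanoi(5) + 1) + 1) + 1) + 1) + 1
= 2 * (2 * (2 * (2 * (2 * (2 * hanoi(4) + 1) + 1) + 1) + 1) + 1) + 1
= 2 * (2 * (2 * (2 * (2 * (2 * (2 * hanoi(3) + 1) + 1) + 1) + 1) + 1) + 1) + 1
= 2 * (2 * (2 * (2 * (2 * (2 * (2 * (2 * hanoi(2) + 1) + 1) + 1) + 1) + 1) + 1) + 1) + 1
= 2 * (2 * (2 * (2 * (2 * (2 * (2 * (2 * (2 * hanoi(1) + 1) + 1) + 1) + 1) + 1) + 1) + 1) + 1) + 1
Now compute bottom-up:
hanoi(1) = 1
hanoi(2) = 2 * 1 + 1 = 3
hanoi(3) = 2 * 3 + 1 = 7
hanoi(4) = 2 * 7 + 1 = 15
hanoi(5) = 2 * 15 + 1 = 31
hanoi(6) = 2 * 31 + 1 = 63
hanoi(7) = 2 * 63 + 1 = 127
hanoi(8) = 2 * 127 + 1 = 255
hanoi(9) = 2 * 255 + 1 = 511
hanoi(10) = 2 * 511 + 1 = 1023
= 1023


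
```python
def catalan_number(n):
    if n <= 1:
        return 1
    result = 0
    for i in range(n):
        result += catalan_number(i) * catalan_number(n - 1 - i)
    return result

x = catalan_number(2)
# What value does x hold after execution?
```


catalan_number(2)
= sum of catalan_number(i) * catalan_number(2-1-i) for i in 0..1
  catalan_number(0)*catalan_number(1) = 1*1 = 1
  catalan_number(1)*catalan_number(0) = 1*1 = 1
= 1 + 1
= 2


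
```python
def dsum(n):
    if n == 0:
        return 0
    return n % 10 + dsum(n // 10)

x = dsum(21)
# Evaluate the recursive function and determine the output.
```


dsum(21)
= 1 + dsum(2)
= 1 + 2 + dsum(0)
= 1 + 2 + 0
= 3


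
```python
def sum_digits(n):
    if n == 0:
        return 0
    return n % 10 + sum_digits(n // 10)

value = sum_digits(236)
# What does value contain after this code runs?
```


sum_digits(236)
= 6 + sum_digits(23)
= 6 + 3 + sum_digits(2)
= 6 + 3 + 2 + sum_digits(0)
= 6 + 3 + 2 + 0
= 11


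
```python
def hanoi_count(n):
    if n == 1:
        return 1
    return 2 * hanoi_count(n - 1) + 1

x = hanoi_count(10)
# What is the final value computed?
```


hanoi_count(10)
= 2 * hanoi_count(9) + 1
= 2 * (2 * hanoi_count(8) + 1) + 1
= 2 * (2 * (2 * hanoi_count(7) + 1) + 1) + 1
= 2 * (2 * (2 * (2 * hanoi_count(6) + 1) + 1) + 1) + 1
= 2 * (2 * (2 * (2 * (2 * hanoi_count(5) + 1) + 1) + 1) + 1) + 1
= 2 * (2 * (2 * (2 * (2 * (2 * hanoi_count(4) + 1) + 1) + 1) + 1) + 1) + 1
= 2 * (2 * (2 * (2 * (2 * (2 * (2 * hanoi_count(3) + 1) + 1) + 1) + 1) + 1) + 1) + 1
= 2 * (2 * (2 * (2 * (2 * (2 * (2 * (2 * hanoi_count(2) + 1) + 1) + 1) + 1) + 1) + 1) + 1) + 1
= 2 * (2 * (2 * (2 * (2 * (2 * (2 * (2 * (2 * hanoi_count(1) + 1) + 1) + 1) + 1) + 1) + 1) + 1) + 1) + 1
Now compute bottom-up:
hanoi_count(1) = 1
hanoi_count(2) = 2 * 1 + 1 = 3
hanoi_count(3) = 2 * 3 + 1 = 7
hanoi_count(4) = 2 * 7 + 1 = 15
hanoi_count(5) = 2 * 15 + 1 = 31
hanoi_count(6) = 2 * 31 + 1 = 63
hanoi_count(7) = 2 * 63 + 1 = 127
hanoi_count(8) = 2 * 127 + 1 = 255
hanoi_count(9) = 2 * 255 + 1 = 511
hanoi_count(10) = 2 * 511 + 1 = 1023
= 1023


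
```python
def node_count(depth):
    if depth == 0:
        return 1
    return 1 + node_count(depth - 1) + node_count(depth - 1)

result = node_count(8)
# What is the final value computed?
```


node_count(8)
= 1 + node_count(7) + node_count(7)
= 1 + 2 * node_count(7)
node_count(k) = 2^(k+1) - 1
node_count(0) = 1
node_count(1) = 3
node_count(2) = 7
node_count(3) = 15
node_count(4) = 31
node_count(8) = 2^9 - 1 = 511


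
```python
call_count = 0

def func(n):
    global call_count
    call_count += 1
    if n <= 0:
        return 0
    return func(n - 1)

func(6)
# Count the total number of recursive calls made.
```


func(6) calls func(5) calls ... calls func(0)
Total calls: 6 + 1 (for base case) = 7


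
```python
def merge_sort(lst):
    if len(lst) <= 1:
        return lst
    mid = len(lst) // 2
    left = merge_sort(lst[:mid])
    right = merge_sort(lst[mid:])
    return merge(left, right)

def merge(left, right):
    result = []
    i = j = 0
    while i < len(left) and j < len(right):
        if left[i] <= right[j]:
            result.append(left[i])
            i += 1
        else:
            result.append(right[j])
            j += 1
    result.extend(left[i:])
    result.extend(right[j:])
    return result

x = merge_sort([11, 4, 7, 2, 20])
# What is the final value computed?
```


merge_sort([11, 4, 7, 2, 20])
Split into [11, 4] and [7, 2, 20]
Left sorted: [4, 11]
Right sorted: [2, 7, 20]
Merge [4, 11] and [2, 7, 20]
= [2, 4, 7, 11, 20]


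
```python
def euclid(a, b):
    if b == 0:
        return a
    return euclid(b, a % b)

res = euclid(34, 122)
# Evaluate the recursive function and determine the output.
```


euclid(34, 122)
= euclid(122, 34 % 122) = euclid(122, 34)
= euclid(34, 122 % 34) = euclid(34, 20)
= euclid(20, 34 % 20) = euclid(20, 14)
= euclid(14, 20 % 14) = euclid(14, 6)
= euclid(6, 14 % 6) = euclid(6, 2)
= euclid(2, 6 % 2) = euclid(2, 0)
b == 0, return a = 2


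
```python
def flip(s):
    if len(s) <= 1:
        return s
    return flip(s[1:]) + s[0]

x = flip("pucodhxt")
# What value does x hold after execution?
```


flip("pucodhxt")
= flip("ucodhxt") + "p"
= flip("codhxt") + "u" + "p"
= flip("odhxt") + "c" + "u" + "p"
= flip("dhxt") + "o" + "c" + "u" + "p"
= flip("hxt") + "d" + "o" + "c" + "u" + "p"
= flip("xt") + "h" + "d" + "o" + "c" + "u" + "p"
= flip("t") + "x" + "h" + "d" + "o" + "c" + "u" + "p"
= "t" + "x" + "h" + "d" + "o" + "c" + "u" + "p"
= "txhdocup"


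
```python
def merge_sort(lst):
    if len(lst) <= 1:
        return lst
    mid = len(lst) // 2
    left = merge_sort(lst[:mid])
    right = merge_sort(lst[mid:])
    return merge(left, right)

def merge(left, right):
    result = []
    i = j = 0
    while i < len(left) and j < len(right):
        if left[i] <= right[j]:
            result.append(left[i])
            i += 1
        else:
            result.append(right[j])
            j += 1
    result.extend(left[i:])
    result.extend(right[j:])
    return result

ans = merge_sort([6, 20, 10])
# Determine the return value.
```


merge_sort([6, 20, 10])
Split into [6] and [20, 10]
Left sorted: [6]
Right sorted: [10, 20]
Merge [6] and [10, 20]
= [6, 10, 20]


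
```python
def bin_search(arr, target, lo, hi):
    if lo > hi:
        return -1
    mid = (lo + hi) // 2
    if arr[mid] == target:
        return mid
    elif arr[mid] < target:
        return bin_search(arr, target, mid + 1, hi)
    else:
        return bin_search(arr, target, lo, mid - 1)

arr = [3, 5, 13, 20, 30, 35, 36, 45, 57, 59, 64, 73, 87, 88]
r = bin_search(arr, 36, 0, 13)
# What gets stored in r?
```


bin_search(arr, 36, 0, 13)
lo=0, hi=13, mid=6, arr[mid]=36
arr[6] == 36, found at index 6
= 6


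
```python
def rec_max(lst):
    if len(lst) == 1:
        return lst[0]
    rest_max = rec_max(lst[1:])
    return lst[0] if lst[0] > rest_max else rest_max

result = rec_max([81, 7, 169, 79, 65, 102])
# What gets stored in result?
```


rec_max([81, 7, 169, 79, 65, 102])
= compare 81 with rec_max([7, 169, 79, 65, 102])
= compare 7 with rec_max([169, 79, 65, 102])
= compare 169 with rec_max([79, 65, 102])
= compare 79 with rec_max([65, 102])
= compare 65 with rec_max([102])
Base: rec_max([102]) = 102
compare 65 with 102: max = 102
compare 79 with 102: max = 102
compare 169 with 102: max = 169
compare 7 with 169: max = 169
compare 81 with 169: max = 169
= 169


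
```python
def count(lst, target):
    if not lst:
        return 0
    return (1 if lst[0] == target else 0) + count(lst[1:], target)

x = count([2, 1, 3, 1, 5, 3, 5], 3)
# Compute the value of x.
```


count([2, 1, 3, 1, 5, 3, 5], 3)
lst[0]=2 != 3: 0 + count([1, 3, 1, 5, 3, 5], 3)
lst[0]=1 != 3: 0 + count([3, 1, 5, 3, 5], 3)
lst[0]=3 == 3: 1 + count([1, 5, 3, 5], 3)
lst[0]=1 != 3: 0 + count([5, 3, 5], 3)
lst[0]=5 != 3: 0 + count([3, 5], 3)
lst[0]=3 == 3: 1 + count([5], 3)
lst[0]=5 != 3: 0 + count([], 3)
= 2


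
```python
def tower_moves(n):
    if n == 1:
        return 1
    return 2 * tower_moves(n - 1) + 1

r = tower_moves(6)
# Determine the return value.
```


tower_moves(6)
= 2 * tower_moves(5) + 1
= 2 * (2 * tower_moves(4) + 1) + 1
= 2 * (2 * (2 * tower_moves(3) + 1) + 1) + 1
= 2 * (2 * (2 * (2 * tower_moves(2) + 1) + 1) + 1) + 1
= 2 * (2 * (2 * (2 * (2 * tower_moves(1) + 1) + 1) + 1) + 1) + 1
Now compute bottom-up:
tower_moves(1) = 1
tower_moves(2) = 2 * 1 + 1 = 3
tower_moves(3) = 2 * 3 + 1 = 7
tower_moves(4) = 2 * 7 + 1 = 15
tower_moves(5) = 2 * 15 + 1 = 31
tower_moves(6) = 2 * 31 + 1 = 63
= 63


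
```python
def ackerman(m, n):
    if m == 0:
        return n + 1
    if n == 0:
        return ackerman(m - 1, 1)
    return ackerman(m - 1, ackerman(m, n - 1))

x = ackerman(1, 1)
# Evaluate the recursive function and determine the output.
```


ackerman(1, 1)
= ackerman(0, ackerman(1, 0))
First compute ackerman(1, 0) = 2
= ackerman(0, 2)
= 3
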